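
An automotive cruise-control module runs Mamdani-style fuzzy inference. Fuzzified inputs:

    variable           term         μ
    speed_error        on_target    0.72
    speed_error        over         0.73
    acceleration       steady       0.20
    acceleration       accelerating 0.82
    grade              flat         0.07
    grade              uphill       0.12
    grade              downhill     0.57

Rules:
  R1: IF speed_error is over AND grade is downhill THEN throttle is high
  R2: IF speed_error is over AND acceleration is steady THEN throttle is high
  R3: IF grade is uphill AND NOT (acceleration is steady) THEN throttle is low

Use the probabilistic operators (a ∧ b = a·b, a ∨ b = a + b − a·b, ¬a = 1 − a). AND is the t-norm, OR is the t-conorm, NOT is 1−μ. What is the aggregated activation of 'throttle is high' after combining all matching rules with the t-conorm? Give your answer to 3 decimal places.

0.501

R1: over=0.73, downhill=0.57; AND[a·b] → w = 0.4161
R2: over=0.73, steady=0.20; AND[a·b] → w = 0.1460
R3: uphill=0.12, ¬steady=1−0.20=0.80; AND[a·b] → w = 0.0960
Rules with consequent 'high': {R1, R2} → strengths 0.4161, 0.1460
Aggregate via t-conorm [a + b − a·b]: 0.5013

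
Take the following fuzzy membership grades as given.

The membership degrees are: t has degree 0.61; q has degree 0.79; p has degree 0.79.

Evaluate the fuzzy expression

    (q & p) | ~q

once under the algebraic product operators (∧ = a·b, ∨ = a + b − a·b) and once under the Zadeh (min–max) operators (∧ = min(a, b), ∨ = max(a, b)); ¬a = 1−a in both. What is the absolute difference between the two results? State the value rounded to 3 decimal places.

0.087

Under algebraic product:
  q & p = a·b on (0.7900, 0.7900) = 0.6241
  ~q = 1 − 0.7900 = 0.2100
  (q & p) | ~q = a + b − a·b on (0.6241, 0.2100) = 0.7030
  → value = 0.7030
Under Zadeh (min–max):
  q & p = min(a, b) on (0.79, 0.79) = 0.79
  ~q = 1 − 0.79 = 0.21
  (q & p) | ~q = max(a, b) on (0.79, 0.21) = 0.79
  → value = 0.7900
|0.7030 − 0.7900| = 0.087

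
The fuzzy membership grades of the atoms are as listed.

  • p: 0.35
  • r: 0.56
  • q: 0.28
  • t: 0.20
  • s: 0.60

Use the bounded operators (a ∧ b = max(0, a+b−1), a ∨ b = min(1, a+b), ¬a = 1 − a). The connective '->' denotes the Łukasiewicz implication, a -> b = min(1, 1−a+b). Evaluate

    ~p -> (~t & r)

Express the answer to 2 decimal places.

~p = 1 − 0.35 = 0.65
~t = 1 − 0.20 = 0.80
~t & r = max(0, a+b−1) on (0.80, 0.56) = 0.36
~p -> (~t & r)  [Łukasiewicz: min(1, 1−a+b)] with a=0.65, b=0.36 → 0.71

0.71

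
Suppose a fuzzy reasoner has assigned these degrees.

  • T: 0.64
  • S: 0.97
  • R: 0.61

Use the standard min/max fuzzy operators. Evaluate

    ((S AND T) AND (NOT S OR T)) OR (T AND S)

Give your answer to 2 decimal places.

0.64

S AND T = min(a, b) on (0.97, 0.64) = 0.64
NOT S = 1 − 0.97 = 0.03
NOT S OR T = max(a, b) on (0.03, 0.64) = 0.64
(S AND T) AND (NOT S OR T) = min(a, b) on (0.64, 0.64) = 0.64
T AND S = min(a, b) on (0.64, 0.97) = 0.64
((S AND T) AND (NOT S OR T)) OR (T AND S) = max(a, b) on (0.64, 0.64) = 0.64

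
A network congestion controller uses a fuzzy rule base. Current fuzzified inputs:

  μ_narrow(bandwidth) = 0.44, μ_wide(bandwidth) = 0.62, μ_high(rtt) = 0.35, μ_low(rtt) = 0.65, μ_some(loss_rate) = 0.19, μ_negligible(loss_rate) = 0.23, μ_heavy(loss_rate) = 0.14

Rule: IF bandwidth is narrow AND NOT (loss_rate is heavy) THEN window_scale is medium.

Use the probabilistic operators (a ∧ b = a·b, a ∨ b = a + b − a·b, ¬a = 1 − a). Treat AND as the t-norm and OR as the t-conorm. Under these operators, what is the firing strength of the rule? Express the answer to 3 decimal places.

firing strength: narrow=0.44, ¬heavy=1−0.14=0.86; AND[a·b] → w = 0.3784

0.378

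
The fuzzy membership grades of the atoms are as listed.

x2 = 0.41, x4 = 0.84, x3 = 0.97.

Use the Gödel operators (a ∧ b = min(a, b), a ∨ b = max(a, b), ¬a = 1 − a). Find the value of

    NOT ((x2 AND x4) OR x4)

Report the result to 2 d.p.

0.16

x2 AND x4 = min(a, b) on (0.41, 0.84) = 0.41
(x2 AND x4) OR x4 = max(a, b) on (0.41, 0.84) = 0.84
NOT ((x2 AND x4) OR x4) = 1 − 0.84 = 0.16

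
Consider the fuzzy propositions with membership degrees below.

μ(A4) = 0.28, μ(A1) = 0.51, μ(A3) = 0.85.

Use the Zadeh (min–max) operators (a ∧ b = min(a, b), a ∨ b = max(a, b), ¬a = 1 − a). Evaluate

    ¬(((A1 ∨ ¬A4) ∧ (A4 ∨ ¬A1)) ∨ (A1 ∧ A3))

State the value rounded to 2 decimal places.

0.49

¬A4 = 1 − 0.28 = 0.72
A1 ∨ ¬A4 = max(a, b) on (0.51, 0.72) = 0.72
¬A1 = 1 − 0.51 = 0.49
A4 ∨ ¬A1 = max(a, b) on (0.28, 0.49) = 0.49
(A1 ∨ ¬A4) ∧ (A4 ∨ ¬A1) = min(a, b) on (0.72, 0.49) = 0.49
A1 ∧ A3 = min(a, b) on (0.51, 0.85) = 0.51
((A1 ∨ ¬A4) ∧ (A4 ∨ ¬A1)) ∨ (A1 ∧ A3) = max(a, b) on (0.49, 0.51) = 0.51
¬(((A1 ∨ ¬A4) ∧ (A4 ∨ ¬A1)) ∨ (A1 ∧ A3)) = 1 − 0.51 = 0.49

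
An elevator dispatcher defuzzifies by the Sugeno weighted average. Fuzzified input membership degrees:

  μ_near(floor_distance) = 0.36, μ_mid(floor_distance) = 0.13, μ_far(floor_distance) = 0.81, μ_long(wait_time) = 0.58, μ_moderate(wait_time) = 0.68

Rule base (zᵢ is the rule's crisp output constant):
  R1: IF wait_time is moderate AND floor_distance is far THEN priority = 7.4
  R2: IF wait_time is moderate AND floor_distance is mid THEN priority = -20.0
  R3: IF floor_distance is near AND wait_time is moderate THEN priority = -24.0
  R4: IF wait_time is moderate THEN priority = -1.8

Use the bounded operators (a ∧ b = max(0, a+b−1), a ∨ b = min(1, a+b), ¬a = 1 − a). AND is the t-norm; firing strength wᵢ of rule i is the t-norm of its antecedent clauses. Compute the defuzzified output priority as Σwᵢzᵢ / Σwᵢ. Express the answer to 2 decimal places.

R1 (z=7.4): moderate=0.68, far=0.81; AND[max(0, a+b−1)] → w = 0.49
R2 (z=-20.0): moderate=0.68, mid=0.13; AND[max(0, a+b−1)] → w = 0.00
R3 (z=-24.0): near=0.36, moderate=0.68; AND[max(0, a+b−1)] → w = 0.04
R4 (z=-1.8): moderate=0.68 → w = 0.68
Weighted average = (0.49·7.4 + 0.00·-20.0 + 0.04·-24.0 + 0.68·-1.8) / (0.49 + 0.00 + 0.04 + 0.68)
  = 1.4420 / 1.2100 = 1.19

1.19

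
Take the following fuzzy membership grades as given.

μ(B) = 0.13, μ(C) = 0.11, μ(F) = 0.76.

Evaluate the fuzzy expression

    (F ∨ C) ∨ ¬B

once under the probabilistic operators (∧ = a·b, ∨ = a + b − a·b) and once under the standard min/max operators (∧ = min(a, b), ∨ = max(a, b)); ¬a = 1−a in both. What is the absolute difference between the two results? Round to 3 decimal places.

0.102

Under probabilistic:
  F ∨ C = a + b − a·b on (0.7600, 0.1100) = 0.7864
  ¬B = 1 − 0.1300 = 0.8700
  (F ∨ C) ∨ ¬B = a + b − a·b on (0.7864, 0.8700) = 0.9722
  → value = 0.9722
Under standard min/max:
  F ∨ C = max(a, b) on (0.76, 0.11) = 0.76
  ¬B = 1 − 0.13 = 0.87
  (F ∨ C) ∨ ¬B = max(a, b) on (0.76, 0.87) = 0.87
  → value = 0.8700
|0.9722 − 0.8700| = 0.102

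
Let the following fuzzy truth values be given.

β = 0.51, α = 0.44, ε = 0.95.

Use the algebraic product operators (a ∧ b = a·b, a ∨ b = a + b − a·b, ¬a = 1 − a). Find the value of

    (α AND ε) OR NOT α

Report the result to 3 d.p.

α AND ε = a·b on (0.4400, 0.9500) = 0.4180
NOT α = 1 − 0.4400 = 0.5600
(α AND ε) OR NOT α = a + b − a·b on (0.4180, 0.5600) = 0.7439

0.744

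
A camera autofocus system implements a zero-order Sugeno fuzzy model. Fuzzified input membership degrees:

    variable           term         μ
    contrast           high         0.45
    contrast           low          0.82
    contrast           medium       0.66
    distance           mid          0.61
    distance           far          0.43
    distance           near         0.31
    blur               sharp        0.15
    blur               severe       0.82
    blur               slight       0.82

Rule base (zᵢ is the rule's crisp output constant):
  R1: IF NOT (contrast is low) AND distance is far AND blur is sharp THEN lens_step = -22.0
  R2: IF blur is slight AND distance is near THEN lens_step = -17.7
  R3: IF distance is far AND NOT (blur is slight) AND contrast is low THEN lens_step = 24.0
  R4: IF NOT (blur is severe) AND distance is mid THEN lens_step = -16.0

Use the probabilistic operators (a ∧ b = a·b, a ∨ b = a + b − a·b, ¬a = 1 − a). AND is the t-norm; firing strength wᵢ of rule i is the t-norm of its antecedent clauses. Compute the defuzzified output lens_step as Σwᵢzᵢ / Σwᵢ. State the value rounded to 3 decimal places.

R1 (z=-22.0): ¬low=1−0.82=0.18, far=0.43, sharp=0.15; AND[a·b] → w = 0.0116
R2 (z=-17.7): slight=0.82, near=0.31; AND[a·b] → w = 0.2542
R3 (z=24.0): far=0.43, ¬slight=1−0.82=0.18, low=0.82; AND[a·b] → w = 0.0635
R4 (z=-16.0): ¬severe=1−0.82=0.18, mid=0.61; AND[a·b] → w = 0.1098
Weighted average = (0.0116·-22.0 + 0.2542·-17.7 + 0.0635·24.0 + 0.1098·-16.0) / (0.0116 + 0.2542 + 0.0635 + 0.1098)
  = -4.9883 / 0.4391 = -11.361

-11.361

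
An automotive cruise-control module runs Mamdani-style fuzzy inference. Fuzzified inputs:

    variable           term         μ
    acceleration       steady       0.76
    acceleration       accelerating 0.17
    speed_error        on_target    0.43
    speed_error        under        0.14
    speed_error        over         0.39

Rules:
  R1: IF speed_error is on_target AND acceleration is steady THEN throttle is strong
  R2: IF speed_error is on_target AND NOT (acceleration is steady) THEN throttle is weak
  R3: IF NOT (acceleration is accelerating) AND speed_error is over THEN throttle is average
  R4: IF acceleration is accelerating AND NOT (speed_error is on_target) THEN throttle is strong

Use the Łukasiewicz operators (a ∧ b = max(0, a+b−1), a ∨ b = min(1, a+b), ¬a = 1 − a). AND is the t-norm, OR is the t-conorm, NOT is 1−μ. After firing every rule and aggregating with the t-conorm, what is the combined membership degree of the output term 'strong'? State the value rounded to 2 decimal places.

0.19

R1: on_target=0.43, steady=0.76; AND[max(0, a+b−1)] → w = 0.19
R2: on_target=0.43, ¬steady=1−0.76=0.24; AND[max(0, a+b−1)] → w = 0.00
R3: ¬accelerating=1−0.17=0.83, over=0.39; AND[max(0, a+b−1)] → w = 0.22
R4: accelerating=0.17, ¬on_target=1−0.43=0.57; AND[max(0, a+b−1)] → w = 0.00
Rules with consequent 'strong': {R1, R4} → strengths 0.19, 0.00
Aggregate via t-conorm [min(1, a+b)]: 0.19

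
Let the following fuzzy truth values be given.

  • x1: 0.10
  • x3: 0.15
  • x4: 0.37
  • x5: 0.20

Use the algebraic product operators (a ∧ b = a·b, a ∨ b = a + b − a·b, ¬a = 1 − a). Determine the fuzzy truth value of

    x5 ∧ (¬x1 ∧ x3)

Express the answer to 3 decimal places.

¬x1 = 1 − 0.1000 = 0.9000
¬x1 ∧ x3 = a·b on (0.9000, 0.1500) = 0.1350
x5 ∧ (¬x1 ∧ x3) = a·b on (0.2000, 0.1350) = 0.0270

0.027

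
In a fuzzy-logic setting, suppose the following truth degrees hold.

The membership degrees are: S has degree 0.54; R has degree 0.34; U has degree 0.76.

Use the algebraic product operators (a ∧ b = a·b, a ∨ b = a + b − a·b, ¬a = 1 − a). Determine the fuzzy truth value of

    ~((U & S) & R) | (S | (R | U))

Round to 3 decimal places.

U & S = a·b on (0.7600, 0.5400) = 0.4104
(U & S) & R = a·b on (0.4104, 0.3400) = 0.1395
~((U & S) & R) = 1 − 0.1395 = 0.8605
R | U = a + b − a·b on (0.3400, 0.7600) = 0.8416
S | (R | U) = a + b − a·b on (0.5400, 0.8416) = 0.9271
~((U & S) & R) | (S | (R | U)) = a + b − a·b on (0.8605, 0.9271) = 0.9898

0.990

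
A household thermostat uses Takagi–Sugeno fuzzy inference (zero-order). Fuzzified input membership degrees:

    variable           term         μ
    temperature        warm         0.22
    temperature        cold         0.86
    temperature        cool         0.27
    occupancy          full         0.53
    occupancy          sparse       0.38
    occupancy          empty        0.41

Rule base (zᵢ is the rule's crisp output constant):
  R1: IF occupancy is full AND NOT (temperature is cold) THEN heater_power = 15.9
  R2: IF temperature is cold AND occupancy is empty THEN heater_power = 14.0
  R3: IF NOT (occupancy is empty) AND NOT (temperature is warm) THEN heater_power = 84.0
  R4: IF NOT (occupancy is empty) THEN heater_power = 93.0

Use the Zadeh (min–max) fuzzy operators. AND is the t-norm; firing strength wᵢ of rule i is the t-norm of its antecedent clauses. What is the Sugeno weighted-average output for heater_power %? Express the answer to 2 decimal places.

R1 (z=15.9): full=0.53, ¬cold=1−0.86=0.14; AND[min(a, b)] → w = 0.14
R2 (z=14.0): cold=0.86, empty=0.41; AND[min(a, b)] → w = 0.41
R3 (z=84.0): ¬empty=1−0.41=0.59, ¬warm=1−0.22=0.78; AND[min(a, b)] → w = 0.59
R4 (z=93.0): ¬empty=1−0.41=0.59 → w = 0.59
Weighted average = (0.14·15.9 + 0.41·14.0 + 0.59·84.0 + 0.59·93.0) / (0.14 + 0.41 + 0.59 + 0.59)
  = 112.3960 / 1.7300 = 64.97

64.97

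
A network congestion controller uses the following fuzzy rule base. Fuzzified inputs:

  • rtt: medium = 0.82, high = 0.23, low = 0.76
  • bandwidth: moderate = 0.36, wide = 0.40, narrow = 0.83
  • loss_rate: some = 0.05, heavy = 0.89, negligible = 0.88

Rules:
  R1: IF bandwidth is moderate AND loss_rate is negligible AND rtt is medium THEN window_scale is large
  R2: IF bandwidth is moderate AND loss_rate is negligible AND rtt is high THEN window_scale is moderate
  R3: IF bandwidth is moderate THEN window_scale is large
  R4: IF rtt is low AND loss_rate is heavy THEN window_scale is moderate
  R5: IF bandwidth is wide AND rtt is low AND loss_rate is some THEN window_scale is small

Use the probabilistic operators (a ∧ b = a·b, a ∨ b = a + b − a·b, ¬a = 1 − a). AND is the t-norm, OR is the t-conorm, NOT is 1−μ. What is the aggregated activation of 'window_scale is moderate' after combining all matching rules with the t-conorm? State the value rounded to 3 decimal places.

0.700

R1: moderate=0.36, negligible=0.88, medium=0.82; AND[a·b] → w = 0.2598
R2: moderate=0.36, negligible=0.88, high=0.23; AND[a·b] → w = 0.0729
R3: moderate=0.36 → w = 0.3600
R4: low=0.76, heavy=0.89; AND[a·b] → w = 0.6764
R5: wide=0.40, low=0.76, some=0.05; AND[a·b] → w = 0.0152
Rules with consequent 'moderate': {R2, R4} → strengths 0.0729, 0.6764
Aggregate via t-conorm [a + b − a·b]: 0.7000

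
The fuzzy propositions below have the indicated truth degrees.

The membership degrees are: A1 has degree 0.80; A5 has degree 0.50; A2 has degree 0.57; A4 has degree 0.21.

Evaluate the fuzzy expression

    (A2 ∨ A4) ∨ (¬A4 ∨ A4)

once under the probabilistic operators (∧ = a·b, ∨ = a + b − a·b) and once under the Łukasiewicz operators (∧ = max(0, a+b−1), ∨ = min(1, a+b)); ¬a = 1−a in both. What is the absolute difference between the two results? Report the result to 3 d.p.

Under probabilistic:
  A2 ∨ A4 = a + b − a·b on (0.5700, 0.2100) = 0.6603
  ¬A4 = 1 − 0.2100 = 0.7900
  ¬A4 ∨ A4 = a + b − a·b on (0.7900, 0.2100) = 0.8341
  (A2 ∨ A4) ∨ (¬A4 ∨ A4) = a + b − a·b on (0.6603, 0.8341) = 0.9436
  → value = 0.9436
Under Łukasiewicz:
  A2 ∨ A4 = min(1, a+b) on (0.57, 0.21) = 0.78
  ¬A4 = 1 − 0.21 = 0.79
  ¬A4 ∨ A4 = min(1, a+b) on (0.79, 0.21) = 1.00
  (A2 ∨ A4) ∨ (¬A4 ∨ A4) = min(1, a+b) on (0.78, 1.00) = 1.00
  → value = 1.0000
|0.9436 − 1.0000| = 0.056

0.056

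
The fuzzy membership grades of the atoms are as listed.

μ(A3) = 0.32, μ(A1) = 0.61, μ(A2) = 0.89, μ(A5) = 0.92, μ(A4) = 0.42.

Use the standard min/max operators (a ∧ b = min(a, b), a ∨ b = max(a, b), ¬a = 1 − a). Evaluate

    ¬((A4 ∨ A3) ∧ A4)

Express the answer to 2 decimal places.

0.58

A4 ∨ A3 = max(a, b) on (0.42, 0.32) = 0.42
(A4 ∨ A3) ∧ A4 = min(a, b) on (0.42, 0.42) = 0.42
¬((A4 ∨ A3) ∧ A4) = 1 − 0.42 = 0.58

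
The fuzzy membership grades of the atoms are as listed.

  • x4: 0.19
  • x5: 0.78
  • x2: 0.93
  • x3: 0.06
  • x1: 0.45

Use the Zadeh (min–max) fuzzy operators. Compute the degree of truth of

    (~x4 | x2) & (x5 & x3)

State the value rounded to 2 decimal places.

~x4 = 1 − 0.19 = 0.81
~x4 | x2 = max(a, b) on (0.81, 0.93) = 0.93
x5 & x3 = min(a, b) on (0.78, 0.06) = 0.06
(~x4 | x2) & (x5 & x3) = min(a, b) on (0.93, 0.06) = 0.06

0.06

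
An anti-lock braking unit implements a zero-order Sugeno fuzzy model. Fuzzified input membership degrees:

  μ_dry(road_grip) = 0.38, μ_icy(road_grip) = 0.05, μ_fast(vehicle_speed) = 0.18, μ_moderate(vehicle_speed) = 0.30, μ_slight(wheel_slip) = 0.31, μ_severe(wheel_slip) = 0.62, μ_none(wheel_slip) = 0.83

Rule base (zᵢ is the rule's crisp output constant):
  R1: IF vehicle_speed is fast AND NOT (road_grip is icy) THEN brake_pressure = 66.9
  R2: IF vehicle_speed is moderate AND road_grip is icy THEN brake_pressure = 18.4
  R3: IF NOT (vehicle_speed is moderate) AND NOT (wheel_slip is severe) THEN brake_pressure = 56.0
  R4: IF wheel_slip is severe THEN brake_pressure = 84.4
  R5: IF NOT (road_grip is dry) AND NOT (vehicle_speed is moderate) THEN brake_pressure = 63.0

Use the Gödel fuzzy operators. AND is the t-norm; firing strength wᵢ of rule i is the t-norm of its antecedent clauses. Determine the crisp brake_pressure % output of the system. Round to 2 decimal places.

R1 (z=66.9): fast=0.18, ¬icy=1−0.05=0.95; AND[min(a, b)] → w = 0.18
R2 (z=18.4): moderate=0.30, icy=0.05; AND[min(a, b)] → w = 0.05
R3 (z=56.0): ¬moderate=1−0.30=0.70, ¬severe=1−0.62=0.38; AND[min(a, b)] → w = 0.38
R4 (z=84.4): severe=0.62 → w = 0.62
R5 (z=63.0): ¬dry=1−0.38=0.62, ¬moderate=1−0.30=0.70; AND[min(a, b)] → w = 0.62
Weighted average = (0.18·66.9 + 0.05·18.4 + 0.38·56.0 + 0.62·84.4 + 0.62·63.0) / (0.18 + 0.05 + 0.38 + 0.62 + 0.62)
  = 125.6300 / 1.8500 = 67.91

67.91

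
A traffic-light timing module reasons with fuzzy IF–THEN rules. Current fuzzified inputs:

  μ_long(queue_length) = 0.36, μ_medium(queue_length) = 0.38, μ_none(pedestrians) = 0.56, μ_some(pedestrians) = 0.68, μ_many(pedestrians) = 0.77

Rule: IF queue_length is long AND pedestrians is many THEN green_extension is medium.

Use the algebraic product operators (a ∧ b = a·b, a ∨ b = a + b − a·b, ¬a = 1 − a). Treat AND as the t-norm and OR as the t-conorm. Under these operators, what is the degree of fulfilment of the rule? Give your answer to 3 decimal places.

firing strength: long=0.36, many=0.77; AND[a·b] → w = 0.2772

0.277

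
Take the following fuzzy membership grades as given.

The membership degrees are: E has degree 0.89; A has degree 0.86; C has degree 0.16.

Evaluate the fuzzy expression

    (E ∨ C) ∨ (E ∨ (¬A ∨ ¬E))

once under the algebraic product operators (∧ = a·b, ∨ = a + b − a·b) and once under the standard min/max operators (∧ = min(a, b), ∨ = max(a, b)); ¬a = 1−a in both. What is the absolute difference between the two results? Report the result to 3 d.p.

0.102

Under algebraic product:
  E ∨ C = a + b − a·b on (0.8900, 0.1600) = 0.9076
  ¬A = 1 − 0.8600 = 0.1400
  ¬E = 1 − 0.8900 = 0.1100
  ¬A ∨ ¬E = a + b − a·b on (0.1400, 0.1100) = 0.2346
  E ∨ (¬A ∨ ¬E) = a + b − a·b on (0.8900, 0.2346) = 0.9158
  (E ∨ C) ∨ (E ∨ (¬A ∨ ¬E)) = a + b − a·b on (0.9076, 0.9158) = 0.9922
  → value = 0.9922
Under standard min/max:
  E ∨ C = max(a, b) on (0.89, 0.16) = 0.89
  ¬A = 1 − 0.86 = 0.14
  ¬E = 1 − 0.89 = 0.11
  ¬A ∨ ¬E = max(a, b) on (0.14, 0.11) = 0.14
  E ∨ (¬A ∨ ¬E) = max(a, b) on (0.89, 0.14) = 0.89
  (E ∨ C) ∨ (E ∨ (¬A ∨ ¬E)) = max(a, b) on (0.89, 0.89) = 0.89
  → value = 0.8900
|0.9922 − 0.8900| = 0.102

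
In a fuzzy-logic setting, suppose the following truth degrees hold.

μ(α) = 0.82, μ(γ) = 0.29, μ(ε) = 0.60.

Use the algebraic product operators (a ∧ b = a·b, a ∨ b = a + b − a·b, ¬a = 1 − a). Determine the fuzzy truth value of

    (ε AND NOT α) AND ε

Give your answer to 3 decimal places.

NOT α = 1 − 0.8200 = 0.1800
ε AND NOT α = a·b on (0.6000, 0.1800) = 0.1080
(ε AND NOT α) AND ε = a·b on (0.1080, 0.6000) = 0.0648

0.065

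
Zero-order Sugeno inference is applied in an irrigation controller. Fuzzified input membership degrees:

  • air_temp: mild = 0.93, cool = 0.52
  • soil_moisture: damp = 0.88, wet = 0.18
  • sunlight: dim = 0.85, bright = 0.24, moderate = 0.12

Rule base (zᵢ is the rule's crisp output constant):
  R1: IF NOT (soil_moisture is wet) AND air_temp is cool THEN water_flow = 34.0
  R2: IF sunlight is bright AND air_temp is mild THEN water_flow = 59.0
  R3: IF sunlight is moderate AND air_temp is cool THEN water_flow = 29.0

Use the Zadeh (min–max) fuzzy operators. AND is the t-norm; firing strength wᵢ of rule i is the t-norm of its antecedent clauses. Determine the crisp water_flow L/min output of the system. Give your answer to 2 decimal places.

40.14

R1 (z=34.0): ¬wet=1−0.18=0.82, cool=0.52; AND[min(a, b)] → w = 0.52
R2 (z=59.0): bright=0.24, mild=0.93; AND[min(a, b)] → w = 0.24
R3 (z=29.0): moderate=0.12, cool=0.52; AND[min(a, b)] → w = 0.12
Weighted average = (0.52·34.0 + 0.24·59.0 + 0.12·29.0) / (0.52 + 0.24 + 0.12)
  = 35.3200 / 0.8800 = 40.14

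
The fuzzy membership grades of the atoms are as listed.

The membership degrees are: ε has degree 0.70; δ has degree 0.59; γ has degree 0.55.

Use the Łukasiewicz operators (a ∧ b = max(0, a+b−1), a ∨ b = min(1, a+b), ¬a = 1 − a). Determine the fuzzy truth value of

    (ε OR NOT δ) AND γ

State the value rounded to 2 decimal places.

0.55

NOT δ = 1 − 0.59 = 0.41
ε OR NOT δ = min(1, a+b) on (0.70, 0.41) = 1.00
(ε OR NOT δ) AND γ = max(0, a+b−1) on (1.00, 0.55) = 0.55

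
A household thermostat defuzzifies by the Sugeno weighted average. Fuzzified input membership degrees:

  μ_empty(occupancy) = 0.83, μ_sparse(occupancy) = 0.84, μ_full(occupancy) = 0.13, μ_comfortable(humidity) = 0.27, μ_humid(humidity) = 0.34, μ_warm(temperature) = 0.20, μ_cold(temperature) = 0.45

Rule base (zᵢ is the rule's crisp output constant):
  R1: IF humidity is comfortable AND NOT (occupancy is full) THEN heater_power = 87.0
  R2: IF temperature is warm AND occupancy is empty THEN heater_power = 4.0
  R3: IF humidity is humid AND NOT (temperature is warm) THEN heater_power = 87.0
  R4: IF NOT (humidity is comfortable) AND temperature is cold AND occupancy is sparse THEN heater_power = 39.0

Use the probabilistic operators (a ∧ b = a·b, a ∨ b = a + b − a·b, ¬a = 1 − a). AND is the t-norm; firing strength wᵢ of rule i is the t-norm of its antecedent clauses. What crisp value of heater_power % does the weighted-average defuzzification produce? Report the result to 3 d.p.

R1 (z=87.0): comfortable=0.27, ¬full=1−0.13=0.87; AND[a·b] → w = 0.2349
R2 (z=4.0): warm=0.20, empty=0.83; AND[a·b] → w = 0.1660
R3 (z=87.0): humid=0.34, ¬warm=1−0.20=0.80; AND[a·b] → w = 0.2720
R4 (z=39.0): ¬comfortable=1−0.27=0.73, cold=0.45, sparse=0.84; AND[a·b] → w = 0.2759
Weighted average = (0.2349·87.0 + 0.1660·4.0 + 0.2720·87.0 + 0.2759·39.0) / (0.2349 + 0.1660 + 0.2720 + 0.2759)
  = 55.5260 / 0.9488 = 58.520

58.520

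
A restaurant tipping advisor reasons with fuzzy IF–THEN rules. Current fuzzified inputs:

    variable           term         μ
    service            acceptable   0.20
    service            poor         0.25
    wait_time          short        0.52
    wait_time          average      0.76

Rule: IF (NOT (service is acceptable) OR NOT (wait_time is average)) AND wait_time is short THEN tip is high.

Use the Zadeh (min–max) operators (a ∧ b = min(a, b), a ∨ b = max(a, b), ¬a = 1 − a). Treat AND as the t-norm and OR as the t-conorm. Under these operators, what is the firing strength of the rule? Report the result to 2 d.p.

firing strength: (¬acceptable=1−0.20=0.80 OR ¬average=1−0.76=0.24) = 0.80; AND[min(a, b)] with short=0.52 → w = 0.52

0.52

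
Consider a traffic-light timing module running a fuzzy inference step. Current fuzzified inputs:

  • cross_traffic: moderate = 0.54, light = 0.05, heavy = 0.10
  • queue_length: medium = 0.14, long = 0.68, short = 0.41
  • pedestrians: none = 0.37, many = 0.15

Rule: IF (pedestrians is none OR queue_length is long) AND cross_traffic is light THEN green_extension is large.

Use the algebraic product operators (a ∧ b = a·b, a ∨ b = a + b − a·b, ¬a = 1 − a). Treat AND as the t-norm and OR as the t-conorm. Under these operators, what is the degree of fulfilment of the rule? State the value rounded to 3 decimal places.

0.040

firing strength: (none=0.37 OR long=0.68) = 0.7984; AND[a·b] with light=0.05 → w = 0.0399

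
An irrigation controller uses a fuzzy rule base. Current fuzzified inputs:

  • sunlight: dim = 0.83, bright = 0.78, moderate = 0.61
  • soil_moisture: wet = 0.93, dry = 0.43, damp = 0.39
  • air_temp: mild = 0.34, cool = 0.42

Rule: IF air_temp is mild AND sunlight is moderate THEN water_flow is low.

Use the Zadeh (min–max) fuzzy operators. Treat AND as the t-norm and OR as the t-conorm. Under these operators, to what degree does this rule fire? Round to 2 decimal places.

0.34

firing strength: mild=0.34, moderate=0.61; AND[min(a, b)] → w = 0.34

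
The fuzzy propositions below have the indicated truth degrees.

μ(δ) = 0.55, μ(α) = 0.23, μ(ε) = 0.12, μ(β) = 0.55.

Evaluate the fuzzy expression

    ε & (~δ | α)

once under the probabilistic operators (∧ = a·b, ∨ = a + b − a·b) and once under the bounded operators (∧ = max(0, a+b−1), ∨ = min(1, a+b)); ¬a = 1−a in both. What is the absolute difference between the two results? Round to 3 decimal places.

Under probabilistic:
  ~δ = 1 − 0.5500 = 0.4500
  ~δ | α = a + b − a·b on (0.4500, 0.2300) = 0.5765
  ε & (~δ | α) = a·b on (0.1200, 0.5765) = 0.0692
  → value = 0.0692
Under bounded:
  ~δ = 1 − 0.55 = 0.45
  ~δ | α = min(1, a+b) on (0.45, 0.23) = 0.68
  ε & (~δ | α) = max(0, a+b−1) on (0.12, 0.68) = 0.00
  → value = 0.0000
|0.0692 − 0.0000| = 0.069

0.069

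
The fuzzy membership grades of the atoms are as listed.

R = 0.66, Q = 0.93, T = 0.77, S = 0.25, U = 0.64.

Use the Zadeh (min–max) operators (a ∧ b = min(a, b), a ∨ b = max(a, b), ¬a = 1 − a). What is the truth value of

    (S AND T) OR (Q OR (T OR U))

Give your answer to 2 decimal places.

0.93

S AND T = min(a, b) on (0.25, 0.77) = 0.25
T OR U = max(a, b) on (0.77, 0.64) = 0.77
Q OR (T OR U) = max(a, b) on (0.93, 0.77) = 0.93
(S AND T) OR (Q OR (T OR U)) = max(a, b) on (0.25, 0.93) = 0.93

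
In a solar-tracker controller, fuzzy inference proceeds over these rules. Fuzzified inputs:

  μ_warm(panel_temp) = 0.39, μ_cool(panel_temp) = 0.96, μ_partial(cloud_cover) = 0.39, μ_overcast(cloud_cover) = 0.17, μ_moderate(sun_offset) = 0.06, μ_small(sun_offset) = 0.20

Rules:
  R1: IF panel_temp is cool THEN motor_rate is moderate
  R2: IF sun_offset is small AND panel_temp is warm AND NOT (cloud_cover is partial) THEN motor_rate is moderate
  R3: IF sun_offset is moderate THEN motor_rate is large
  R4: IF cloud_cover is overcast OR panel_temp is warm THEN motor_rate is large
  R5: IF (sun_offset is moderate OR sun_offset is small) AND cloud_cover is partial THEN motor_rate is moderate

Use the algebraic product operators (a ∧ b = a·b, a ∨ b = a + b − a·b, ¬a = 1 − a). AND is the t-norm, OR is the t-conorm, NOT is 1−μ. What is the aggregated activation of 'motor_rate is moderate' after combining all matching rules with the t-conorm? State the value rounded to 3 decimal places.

0.966

R1: cool=0.96 → w = 0.9600
R2: small=0.20, warm=0.39, ¬partial=1−0.39=0.61; AND[a·b] → w = 0.0476
R3: moderate=0.06 → w = 0.0600
R4: overcast=0.17, warm=0.39; OR[a + b − a·b] → w = 0.4937
R5: (moderate=0.06 OR small=0.20) = 0.2480; AND[a·b] with partial=0.39 → w = 0.0967
Rules with consequent 'moderate': {R1, R2, R5} → strengths 0.9600, 0.0476, 0.0967
Aggregate via t-conorm [a + b − a·b]: 0.9656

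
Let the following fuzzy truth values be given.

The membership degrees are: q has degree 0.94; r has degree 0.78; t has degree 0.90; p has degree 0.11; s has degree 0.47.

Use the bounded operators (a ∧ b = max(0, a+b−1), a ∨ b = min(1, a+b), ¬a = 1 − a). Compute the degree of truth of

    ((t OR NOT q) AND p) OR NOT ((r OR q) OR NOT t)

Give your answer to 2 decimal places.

0.07

NOT q = 1 − 0.94 = 0.06
t OR NOT q = min(1, a+b) on (0.90, 0.06) = 0.96
(t OR NOT q) AND p = max(0, a+b−1) on (0.96, 0.11) = 0.07
r OR q = min(1, a+b) on (0.78, 0.94) = 1.00
NOT t = 1 − 0.90 = 0.10
(r OR q) OR NOT t = min(1, a+b) on (1.00, 0.10) = 1.00
NOT ((r OR q) OR NOT t) = 1 − 1.00 = 0.00
((t OR NOT q) AND p) OR NOT ((r OR q) OR NOT t) = min(1, a+b) on (0.07, 0.00) = 0.07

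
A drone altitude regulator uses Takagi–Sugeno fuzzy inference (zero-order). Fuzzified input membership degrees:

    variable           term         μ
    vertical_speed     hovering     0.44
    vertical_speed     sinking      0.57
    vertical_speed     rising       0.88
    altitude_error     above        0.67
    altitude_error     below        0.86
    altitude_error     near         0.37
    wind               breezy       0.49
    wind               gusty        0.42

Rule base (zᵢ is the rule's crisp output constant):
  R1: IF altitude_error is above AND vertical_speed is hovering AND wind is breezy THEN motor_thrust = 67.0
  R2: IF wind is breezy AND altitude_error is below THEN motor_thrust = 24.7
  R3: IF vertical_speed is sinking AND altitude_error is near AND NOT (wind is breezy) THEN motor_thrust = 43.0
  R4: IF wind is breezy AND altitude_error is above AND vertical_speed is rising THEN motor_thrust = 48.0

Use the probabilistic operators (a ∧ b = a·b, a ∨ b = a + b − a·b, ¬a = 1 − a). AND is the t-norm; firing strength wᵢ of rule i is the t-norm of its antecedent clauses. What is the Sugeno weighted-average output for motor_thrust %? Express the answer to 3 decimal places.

40.090

R1 (z=67.0): above=0.67, hovering=0.44, breezy=0.49; AND[a·b] → w = 0.1445
R2 (z=24.7): breezy=0.49, below=0.86; AND[a·b] → w = 0.4214
R3 (z=43.0): sinking=0.57, near=0.37, ¬breezy=1−0.49=0.51; AND[a·b] → w = 0.1076
R4 (z=48.0): breezy=0.49, above=0.67, rising=0.88; AND[a·b] → w = 0.2889
Weighted average = (0.1445·67.0 + 0.4214·24.7 + 0.1076·43.0 + 0.2889·48.0) / (0.1445 + 0.4214 + 0.1076 + 0.2889)
  = 38.5793 / 0.9623 = 40.090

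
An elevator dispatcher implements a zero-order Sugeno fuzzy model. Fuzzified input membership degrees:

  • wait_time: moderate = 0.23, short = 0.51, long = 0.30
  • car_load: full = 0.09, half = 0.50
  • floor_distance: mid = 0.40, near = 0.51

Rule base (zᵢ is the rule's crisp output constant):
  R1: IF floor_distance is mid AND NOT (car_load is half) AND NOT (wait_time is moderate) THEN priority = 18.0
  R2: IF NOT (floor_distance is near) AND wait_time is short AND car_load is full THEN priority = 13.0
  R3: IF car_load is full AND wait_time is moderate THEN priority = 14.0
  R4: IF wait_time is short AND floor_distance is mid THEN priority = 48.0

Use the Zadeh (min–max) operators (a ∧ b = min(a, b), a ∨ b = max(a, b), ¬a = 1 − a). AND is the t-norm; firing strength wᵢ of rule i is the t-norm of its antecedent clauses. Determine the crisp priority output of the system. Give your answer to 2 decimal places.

29.42

R1 (z=18.0): mid=0.40, ¬half=1−0.50=0.50, ¬moderate=1−0.23=0.77; AND[min(a, b)] → w = 0.40
R2 (z=13.0): ¬near=1−0.51=0.49, short=0.51, full=0.09; AND[min(a, b)] → w = 0.09
R3 (z=14.0): full=0.09, moderate=0.23; AND[min(a, b)] → w = 0.09
R4 (z=48.0): short=0.51, mid=0.40; AND[min(a, b)] → w = 0.40
Weighted average = (0.40·18.0 + 0.09·13.0 + 0.09·14.0 + 0.40·48.0) / (0.40 + 0.09 + 0.09 + 0.40)
  = 28.8300 / 0.9800 = 29.42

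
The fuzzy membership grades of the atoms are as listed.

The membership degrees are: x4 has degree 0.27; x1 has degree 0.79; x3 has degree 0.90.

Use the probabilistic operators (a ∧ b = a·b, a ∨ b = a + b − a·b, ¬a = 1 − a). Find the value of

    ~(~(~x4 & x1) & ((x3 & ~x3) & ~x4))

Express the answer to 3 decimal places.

~x4 = 1 − 0.2700 = 0.7300
~x4 & x1 = a·b on (0.7300, 0.7900) = 0.5767
~(~x4 & x1) = 1 − 0.5767 = 0.4233
~x3 = 1 − 0.9000 = 0.1000
x3 & ~x3 = a·b on (0.9000, 0.1000) = 0.0900
~x4 = 1 − 0.2700 = 0.7300
(x3 & ~x3) & ~x4 = a·b on (0.0900, 0.7300) = 0.0657
~(~x4 & x1) & ((x3 & ~x3) & ~x4) = a·b on (0.4233, 0.0657) = 0.0278
~(~(~x4 & x1) & ((x3 & ~x3) & ~x4)) = 1 − 0.0278 = 0.9722

0.972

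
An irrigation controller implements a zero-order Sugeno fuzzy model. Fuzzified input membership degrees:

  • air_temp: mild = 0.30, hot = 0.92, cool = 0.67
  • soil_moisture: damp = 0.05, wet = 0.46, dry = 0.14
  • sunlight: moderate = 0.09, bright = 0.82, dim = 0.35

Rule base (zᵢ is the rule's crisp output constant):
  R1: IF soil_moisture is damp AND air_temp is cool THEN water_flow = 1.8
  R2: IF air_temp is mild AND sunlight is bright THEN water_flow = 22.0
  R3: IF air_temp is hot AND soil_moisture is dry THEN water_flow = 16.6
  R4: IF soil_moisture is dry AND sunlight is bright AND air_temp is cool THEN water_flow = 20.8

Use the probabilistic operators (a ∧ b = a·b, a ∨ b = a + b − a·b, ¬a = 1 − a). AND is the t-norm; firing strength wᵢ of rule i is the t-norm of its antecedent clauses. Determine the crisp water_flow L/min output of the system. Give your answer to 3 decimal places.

18.982

R1 (z=1.8): damp=0.05, cool=0.67; AND[a·b] → w = 0.0335
R2 (z=22.0): mild=0.30, bright=0.82; AND[a·b] → w = 0.2460
R3 (z=16.6): hot=0.92, dry=0.14; AND[a·b] → w = 0.1288
R4 (z=20.8): dry=0.14, bright=0.82, cool=0.67; AND[a·b] → w = 0.0769
Weighted average = (0.0335·1.8 + 0.2460·22.0 + 0.1288·16.6 + 0.0769·20.8) / (0.0335 + 0.2460 + 0.1288 + 0.0769)
  = 9.2102 / 0.4852 = 18.982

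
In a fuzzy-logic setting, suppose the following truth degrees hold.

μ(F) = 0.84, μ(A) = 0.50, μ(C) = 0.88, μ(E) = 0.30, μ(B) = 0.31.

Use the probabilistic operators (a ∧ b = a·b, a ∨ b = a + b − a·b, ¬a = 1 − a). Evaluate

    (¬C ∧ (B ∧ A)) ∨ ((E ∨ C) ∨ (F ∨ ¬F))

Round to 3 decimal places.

0.989

¬C = 1 − 0.8800 = 0.1200
B ∧ A = a·b on (0.3100, 0.5000) = 0.1550
¬C ∧ (B ∧ A) = a·b on (0.1200, 0.1550) = 0.0186
E ∨ C = a + b − a·b on (0.3000, 0.8800) = 0.9160
¬F = 1 − 0.8400 = 0.1600
F ∨ ¬F = a + b − a·b on (0.8400, 0.1600) = 0.8656
(E ∨ C) ∨ (F ∨ ¬F) = a + b − a·b on (0.9160, 0.8656) = 0.9887
(¬C ∧ (B ∧ A)) ∨ ((E ∨ C) ∨ (F ∨ ¬F)) = a + b − a·b on (0.0186, 0.9887) = 0.9889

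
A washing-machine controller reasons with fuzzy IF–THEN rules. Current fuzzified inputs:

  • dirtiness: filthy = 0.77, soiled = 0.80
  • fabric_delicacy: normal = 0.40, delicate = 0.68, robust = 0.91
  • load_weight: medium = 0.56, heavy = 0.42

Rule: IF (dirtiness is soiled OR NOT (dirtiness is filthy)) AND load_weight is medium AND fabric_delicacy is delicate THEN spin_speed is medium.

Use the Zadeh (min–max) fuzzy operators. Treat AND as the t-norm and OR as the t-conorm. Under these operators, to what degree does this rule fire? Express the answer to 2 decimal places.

0.56

firing strength: (soiled=0.80 OR ¬filthy=1−0.77=0.23) = 0.80; AND[min(a, b)] with medium=0.56, delicate=0.68 → w = 0.56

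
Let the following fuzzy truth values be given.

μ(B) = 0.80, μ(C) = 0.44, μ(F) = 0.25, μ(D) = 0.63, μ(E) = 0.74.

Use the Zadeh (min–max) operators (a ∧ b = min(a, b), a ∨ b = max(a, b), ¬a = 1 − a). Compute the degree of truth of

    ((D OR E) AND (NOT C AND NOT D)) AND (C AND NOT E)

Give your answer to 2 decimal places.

D OR E = max(a, b) on (0.63, 0.74) = 0.74
NOT C = 1 − 0.44 = 0.56
NOT D = 1 − 0.63 = 0.37
NOT C AND NOT D = min(a, b) on (0.56, 0.37) = 0.37
(D OR E) AND (NOT C AND NOT D) = min(a, b) on (0.74, 0.37) = 0.37
NOT E = 1 − 0.74 = 0.26
C AND NOT E = min(a, b) on (0.44, 0.26) = 0.26
((D OR E) AND (NOT C AND NOT D)) AND (C AND NOT E) = min(a, b) on (0.37, 0.26) = 0.26

0.26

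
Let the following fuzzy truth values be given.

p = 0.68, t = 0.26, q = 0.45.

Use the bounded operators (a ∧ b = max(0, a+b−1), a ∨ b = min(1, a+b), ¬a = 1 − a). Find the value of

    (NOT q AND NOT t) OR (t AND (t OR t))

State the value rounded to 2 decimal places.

0.29

NOT q = 1 − 0.45 = 0.55
NOT t = 1 − 0.26 = 0.74
NOT q AND NOT t = max(0, a+b−1) on (0.55, 0.74) = 0.29
t OR t = min(1, a+b) on (0.26, 0.26) = 0.52
t AND (t OR t) = max(0, a+b−1) on (0.26, 0.52) = 0.00
(NOT q AND NOT t) OR (t AND (t OR t)) = min(1, a+b) on (0.29, 0.00) = 0.29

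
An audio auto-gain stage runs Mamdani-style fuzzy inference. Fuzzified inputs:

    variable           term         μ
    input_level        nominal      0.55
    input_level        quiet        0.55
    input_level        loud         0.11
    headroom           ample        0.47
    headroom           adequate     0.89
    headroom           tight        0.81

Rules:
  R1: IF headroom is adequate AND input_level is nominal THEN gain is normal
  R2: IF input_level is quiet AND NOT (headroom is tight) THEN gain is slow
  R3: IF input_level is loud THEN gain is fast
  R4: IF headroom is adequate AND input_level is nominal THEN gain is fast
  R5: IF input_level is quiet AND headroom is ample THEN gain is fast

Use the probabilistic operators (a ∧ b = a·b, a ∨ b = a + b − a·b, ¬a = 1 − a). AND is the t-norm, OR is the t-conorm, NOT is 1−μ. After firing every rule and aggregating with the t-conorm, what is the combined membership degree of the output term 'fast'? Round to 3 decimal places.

0.663

R1: adequate=0.89, nominal=0.55; AND[a·b] → w = 0.4895
R2: quiet=0.55, ¬tight=1−0.81=0.19; AND[a·b] → w = 0.1045
R3: loud=0.11 → w = 0.1100
R4: adequate=0.89, nominal=0.55; AND[a·b] → w = 0.4895
R5: quiet=0.55, ample=0.47; AND[a·b] → w = 0.2585
Rules with consequent 'fast': {R3, R4, R5} → strengths 0.1100, 0.4895, 0.2585
Aggregate via t-conorm [a + b − a·b]: 0.6631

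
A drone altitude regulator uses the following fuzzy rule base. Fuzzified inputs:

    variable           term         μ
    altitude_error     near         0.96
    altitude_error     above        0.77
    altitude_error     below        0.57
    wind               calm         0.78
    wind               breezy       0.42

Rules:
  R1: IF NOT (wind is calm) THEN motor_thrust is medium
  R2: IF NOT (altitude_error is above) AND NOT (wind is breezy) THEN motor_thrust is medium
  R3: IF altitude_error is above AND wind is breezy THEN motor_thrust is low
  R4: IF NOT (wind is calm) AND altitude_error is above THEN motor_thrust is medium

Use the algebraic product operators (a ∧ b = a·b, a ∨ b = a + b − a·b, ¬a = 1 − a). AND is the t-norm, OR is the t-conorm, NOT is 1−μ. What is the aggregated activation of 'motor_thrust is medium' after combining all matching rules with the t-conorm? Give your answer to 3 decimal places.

R1: ¬calm=1−0.78=0.22 → w = 0.2200
R2: ¬above=1−0.77=0.23, ¬breezy=1−0.42=0.58; AND[a·b] → w = 0.1334
R3: above=0.77, breezy=0.42; AND[a·b] → w = 0.3234
R4: ¬calm=1−0.78=0.22, above=0.77; AND[a·b] → w = 0.1694
Rules with consequent 'medium': {R1, R2, R4} → strengths 0.2200, 0.1334, 0.1694
Aggregate via t-conorm [a + b − a·b]: 0.4386

0.439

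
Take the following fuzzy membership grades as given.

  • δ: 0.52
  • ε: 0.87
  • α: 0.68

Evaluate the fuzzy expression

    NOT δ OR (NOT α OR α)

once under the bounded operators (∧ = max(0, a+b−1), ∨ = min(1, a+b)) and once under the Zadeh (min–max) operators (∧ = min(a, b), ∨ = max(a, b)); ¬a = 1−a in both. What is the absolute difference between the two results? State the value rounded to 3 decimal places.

Under bounded:
  NOT δ = 1 − 0.52 = 0.48
  NOT α = 1 − 0.68 = 0.32
  NOT α OR α = min(1, a+b) on (0.32, 0.68) = 1.00
  NOT δ OR (NOT α OR α) = min(1, a+b) on (0.48, 1.00) = 1.00
  → value = 1.0000
Under Zadeh (min–max):
  NOT δ = 1 − 0.52 = 0.48
  NOT α = 1 − 0.68 = 0.32
  NOT α OR α = max(a, b) on (0.32, 0.68) = 0.68
  NOT δ OR (NOT α OR α) = max(a, b) on (0.48, 0.68) = 0.68
  → value = 0.6800
|1.0000 − 0.6800| = 0.320

0.320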